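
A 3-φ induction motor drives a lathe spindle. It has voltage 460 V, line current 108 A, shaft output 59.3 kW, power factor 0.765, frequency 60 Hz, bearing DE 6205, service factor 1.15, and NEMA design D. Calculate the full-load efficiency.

P_out = 59.3 kW = 59300 W
P_in = √3·V_L·I_L·cosφ = 1.732 × 460 × 108 × 0.765 = 65825 W
η = P_out / P_in = 59300 / 65825 = 0.901 = 90.1%

90.1 %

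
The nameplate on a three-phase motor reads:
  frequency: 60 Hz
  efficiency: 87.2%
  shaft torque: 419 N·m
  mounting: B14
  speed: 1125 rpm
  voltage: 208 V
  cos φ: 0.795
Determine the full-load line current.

ω = 2π×1125/60 = 117.8 rad/s; P_out = τω = 419 × 117.8 = 49358 W
P_in = P_out / η = 49358 / 0.872 = 56603 W
I_L = P_in / (√3·V_L·cosφ) = 56603 / (1.732 × 208 × 0.795) = 198 A

198 A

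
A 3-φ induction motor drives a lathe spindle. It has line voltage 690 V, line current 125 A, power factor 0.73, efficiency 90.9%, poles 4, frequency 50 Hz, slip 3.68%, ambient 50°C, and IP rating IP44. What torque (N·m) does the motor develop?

P_in = √3·V·I·cosφ = 1.732 × 690 × 125 × 0.73 = 109051 W
P_out = η·P_in = 0.909 × 109051 = 99127 W
n_s = 120×50/4 = 1500 rpm; n = 1500×(1−0.0368) = 1445 rpm
ω = 2π×1445/60 = 151.3 rad/s
τ = P_out/ω = 99127/151.3 = 655 N·m

655 N·m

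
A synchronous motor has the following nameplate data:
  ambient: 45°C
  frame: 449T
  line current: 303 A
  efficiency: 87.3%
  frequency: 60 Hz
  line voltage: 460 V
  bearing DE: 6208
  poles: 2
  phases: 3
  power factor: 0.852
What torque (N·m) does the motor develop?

P_in = √3·V·I·cosφ = 1.732 × 460 × 303 × 0.852 = 205678 W
P_out = η·P_in = 0.873 × 205678 = 179557 W
n = n_s = 120×60/2 = 3600 rpm (synchronous)
ω = 2π×3600/60 = 377 rad/s
τ = P_out/ω = 179557/377 = 476 N·m

476 N·m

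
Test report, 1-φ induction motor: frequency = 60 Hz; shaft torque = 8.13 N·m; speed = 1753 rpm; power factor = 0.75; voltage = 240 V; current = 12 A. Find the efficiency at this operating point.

ω = 2π × 1753/60 = 183.6 rad/s; P_out = τω = 8.13 × 183.6 = 1493 W
P_in = V·I·cosφ = 240 × 12 × 0.75 = 2160 W
η = P_out / P_in = 1493 / 2160 = 0.691 = 69.1%

69.1 %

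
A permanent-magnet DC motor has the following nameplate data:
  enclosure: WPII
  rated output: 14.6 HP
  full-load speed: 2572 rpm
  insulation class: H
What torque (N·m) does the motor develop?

P_out = 14.6 × 746 = 10892 W
ω = 2π × 2572/60 = 269.3 rad/s
τ = P_out/ω = 10892/269.3 = 40.4 N·m

40.4 N·m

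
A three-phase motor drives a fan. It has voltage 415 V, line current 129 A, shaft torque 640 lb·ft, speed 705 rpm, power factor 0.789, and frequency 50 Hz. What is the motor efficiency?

τ = 640 lb·ft × 1.356 = 867.8 N·m
ω = 2π × 705/60 = 73.83 rad/s; P_out = τω = 867.8 × 73.83 = 64070 W
P_in = √3·V_L·I_L·cosφ = 1.732 × 415 × 129 × 0.789 = 73158 W
η = P_out / P_in = 64070 / 73158 = 0.876 = 87.6%

87.6 %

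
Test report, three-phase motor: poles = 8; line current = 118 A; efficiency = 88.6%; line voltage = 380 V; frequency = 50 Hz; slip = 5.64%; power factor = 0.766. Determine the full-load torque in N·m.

P_in = √3·V·I·cosφ = 1.732 × 380 × 118 × 0.766 = 59490 W
P_out = η·P_in = 0.886 × 59490 = 52708 W
n_s = 120×50/8 = 750 rpm; n = 750×(1−0.0564) = 708 rpm
ω = 2π×708/60 = 74.14 rad/s
τ = P_out/ω = 52708/74.14 = 711 N·m

711 N·m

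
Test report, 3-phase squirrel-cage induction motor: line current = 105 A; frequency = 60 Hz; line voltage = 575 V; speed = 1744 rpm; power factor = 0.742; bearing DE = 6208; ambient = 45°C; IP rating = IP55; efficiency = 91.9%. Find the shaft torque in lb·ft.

P_in = √3·V·I·cosφ = 1.732 × 575 × 105 × 0.742 = 77591 W
P_out = η·P_in = 0.919 × 77591 = 71306 W
n = 1744 rpm
ω = 2π×1744/60 = 182.6 rad/s
τ = P_out/ω = 71306/182.6 = 390.5 N·m
In lb·ft: 390.5/1.356 = 288 lb·ft

288 lb·ft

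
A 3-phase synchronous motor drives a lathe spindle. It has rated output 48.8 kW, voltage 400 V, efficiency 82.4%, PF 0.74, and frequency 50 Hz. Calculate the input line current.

P_out = 48.8 kW = 48800 W
P_in = P_out / η = 48800 / 0.824 = 59223 W
I_L = P_in / (√3·V_L·cosφ) = 59223 / (1.732 × 400 × 0.74) = 116 A

116 A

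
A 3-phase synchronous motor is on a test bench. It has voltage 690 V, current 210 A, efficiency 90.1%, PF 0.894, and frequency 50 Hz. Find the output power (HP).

271 HP

P_in = √3·V·I·cosφ = 1.732 × 690 × 210 × 0.894 = 224364 W
P_out = η·P_in = 0.901 × 224364 = 202152 W
= 202152/746 = 271 HP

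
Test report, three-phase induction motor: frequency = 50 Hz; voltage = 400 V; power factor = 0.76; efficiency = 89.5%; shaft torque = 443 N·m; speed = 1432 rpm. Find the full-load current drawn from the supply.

ω = 2π×1432/60 = 150 rad/s; P_out = τω = 443 × 150 = 66450 W
P_in = P_out / η = 66450 / 0.895 = 74246 W
I_L = P_in / (√3·V_L·cosφ) = 74246 / (1.732 × 400 × 0.76) = 141 A

141 A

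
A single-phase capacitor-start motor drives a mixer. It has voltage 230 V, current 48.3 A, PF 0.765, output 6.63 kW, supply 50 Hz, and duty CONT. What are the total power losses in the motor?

P_in = V·I·cosφ = 230×48.3×0.765 = 8498 W
P_out = 6630 W
Losses = P_in − P_out = 8498 − 6630 = 1868 W

1870 W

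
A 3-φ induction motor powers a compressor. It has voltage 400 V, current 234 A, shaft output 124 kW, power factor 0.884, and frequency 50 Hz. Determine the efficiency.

P_out = 124 kW = 124000 W
P_in = √3·V_L·I_L·cosφ = 1.732 × 400 × 234 × 0.884 = 143310 W
η = P_out / P_in = 124000 / 143310 = 0.865 = 86.5%

86.5 %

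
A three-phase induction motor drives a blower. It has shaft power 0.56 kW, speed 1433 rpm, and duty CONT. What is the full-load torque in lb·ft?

2.75 lb·ft

ω = 2π × 1433/60 = 150.1 rad/s
τ = P/ω = 560/150.1 = 3.731 N·m
In lb·ft: 3.731/1.356 = 2.75 lb·ft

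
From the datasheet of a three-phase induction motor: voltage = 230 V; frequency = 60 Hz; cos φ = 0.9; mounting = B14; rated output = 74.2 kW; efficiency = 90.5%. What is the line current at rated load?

P_out = 74.2 kW = 74200 W
P_in = P_out / η = 74200 / 0.905 = 81989 W
I_L = P_in / (√3·V_L·cosφ) = 81989 / (1.732 × 230 × 0.9) = 229 A

229 A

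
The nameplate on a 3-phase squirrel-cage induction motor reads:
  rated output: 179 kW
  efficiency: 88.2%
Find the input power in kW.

203 kW

P_out = 179000 W
P_in = P_out/η = 179000/0.882 = 202948 W = 203 kW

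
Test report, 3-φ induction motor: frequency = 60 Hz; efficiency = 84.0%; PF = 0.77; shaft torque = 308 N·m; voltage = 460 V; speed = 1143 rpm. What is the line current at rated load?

ω = 2π×1143/60 = 119.7 rad/s; P_out = τω = 308 × 119.7 = 36868 W
P_in = P_out / η = 36868 / 0.840 = 43890 W
I_L = P_in / (√3·V_L·cosφ) = 43890 / (1.732 × 460 × 0.77) = 71.5 A

71.5 A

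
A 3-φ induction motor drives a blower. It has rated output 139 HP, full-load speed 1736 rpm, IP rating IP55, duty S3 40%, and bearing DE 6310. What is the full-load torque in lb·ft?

P_out = 139 × 746 = 103694 W
ω = 2π × 1736/60 = 181.8 rad/s
τ = P_out/ω = 103694/181.8 = 570.4 N·m
In lb·ft: 570.4/1.356 = 421 lb·ft

421 lb·ft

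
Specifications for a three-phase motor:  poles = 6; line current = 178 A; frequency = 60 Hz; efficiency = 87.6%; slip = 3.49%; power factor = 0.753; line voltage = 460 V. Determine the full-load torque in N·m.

771 N·m

P_in = √3·V·I·cosφ = 1.732 × 460 × 178 × 0.753 = 106788 W
P_out = η·P_in = 0.876 × 106788 = 93546 W
n_s = 120×60/6 = 1200 rpm; n = 1200×(1−0.0349) = 1158 rpm
ω = 2π×1158/60 = 121.3 rad/s
τ = P_out/ω = 93546/121.3 = 771 N·m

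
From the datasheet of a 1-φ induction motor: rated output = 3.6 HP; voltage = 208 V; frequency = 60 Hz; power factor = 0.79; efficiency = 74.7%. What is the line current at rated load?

P_out = 3.6 × 746 = 2686 W
P_in = P_out / η = 2686 / 0.747 = 3596 W
I = P_in / (V·cosφ) = 3596 / (208 × 0.79) = 21.9 A

21.9 A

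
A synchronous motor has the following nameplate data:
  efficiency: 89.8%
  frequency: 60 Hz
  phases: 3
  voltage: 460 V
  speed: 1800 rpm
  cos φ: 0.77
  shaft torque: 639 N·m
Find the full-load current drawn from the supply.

219 A

ω = 2π×1800/60 = 188.5 rad/s; P_out = τω = 639 × 188.5 = 120452 W
P_in = P_out / η = 120452 / 0.898 = 134134 W
I_L = P_in / (√3·V_L·cosφ) = 134134 / (1.732 × 460 × 0.77) = 219 A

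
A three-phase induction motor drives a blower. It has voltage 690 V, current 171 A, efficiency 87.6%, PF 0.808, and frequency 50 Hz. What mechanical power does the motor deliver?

145 kW

P_in = √3·V·I·cosφ = 1.732 × 690 × 171 × 0.808 = 165122 W
P_out = η·P_in = 0.876 × 165122 = 144647 W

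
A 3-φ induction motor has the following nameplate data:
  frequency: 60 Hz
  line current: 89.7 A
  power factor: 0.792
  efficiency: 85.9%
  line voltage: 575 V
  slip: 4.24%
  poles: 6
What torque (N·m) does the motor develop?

P_in = √3·V·I·cosφ = 1.732 × 575 × 89.7 × 0.792 = 70751 W
P_out = η·P_in = 0.859 × 70751 = 60775 W
n_s = 120×60/6 = 1200 rpm; n = 1200×(1−0.0424) = 1149 rpm
ω = 2π×1149/60 = 120.3 rad/s
τ = P_out/ω = 60775/120.3 = 505 N·m

505 N·m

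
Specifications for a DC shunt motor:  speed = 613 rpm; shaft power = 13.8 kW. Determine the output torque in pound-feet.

159 lb·ft

ω = 2π × 613/60 = 64.19 rad/s
τ = P/ω = 13800/64.19 = 215 N·m
In lb·ft: 215/1.356 = 159 lb·ft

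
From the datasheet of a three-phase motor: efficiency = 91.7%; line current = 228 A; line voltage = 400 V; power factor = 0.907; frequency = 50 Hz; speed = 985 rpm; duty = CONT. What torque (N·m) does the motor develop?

P_in = √3·V·I·cosφ = 1.732 × 400 × 228 × 0.907 = 143268 W
P_out = η·P_in = 0.917 × 143268 = 131377 W
n = 985 rpm
ω = 2π×985/60 = 103.1 rad/s
τ = P_out/ω = 131377/103.1 = 1270 N·m

1270 N·m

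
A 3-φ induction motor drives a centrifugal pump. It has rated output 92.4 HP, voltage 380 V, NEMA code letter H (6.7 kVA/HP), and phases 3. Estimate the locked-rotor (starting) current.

941 A

S_LR = 6.7 × 92.4 = 619.08 kVA
I_LR = S_LR/(√3·V_L) = 619080/(1.732×380) = 941 A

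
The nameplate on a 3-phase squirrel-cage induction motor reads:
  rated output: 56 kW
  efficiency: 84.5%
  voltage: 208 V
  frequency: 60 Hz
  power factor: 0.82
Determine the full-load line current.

224 A

P_out = 56 kW = 56000 W
P_in = P_out / η = 56000 / 0.845 = 66272 W
I_L = P_in / (√3·V_L·cosφ) = 66272 / (1.732 × 208 × 0.82) = 224 A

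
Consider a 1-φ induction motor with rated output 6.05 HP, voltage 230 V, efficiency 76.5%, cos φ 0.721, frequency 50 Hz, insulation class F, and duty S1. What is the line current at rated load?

P_out = 6.05 × 746 = 4513 W
P_in = P_out / η = 4513 / 0.765 = 5899 W
I = P_in / (V·cosφ) = 5899 / (230 × 0.721) = 35.6 A

35.6 A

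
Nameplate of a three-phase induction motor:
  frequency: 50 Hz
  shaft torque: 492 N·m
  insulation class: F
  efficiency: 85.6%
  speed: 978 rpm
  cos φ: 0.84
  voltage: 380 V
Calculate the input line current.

106 A

ω = 2π×978/60 = 102.4 rad/s; P_out = τω = 492 × 102.4 = 50381 W
P_in = P_out / η = 50381 / 0.856 = 58856 W
I_L = P_in / (√3·V_L·cosφ) = 58856 / (1.732 × 380 × 0.84) = 106 A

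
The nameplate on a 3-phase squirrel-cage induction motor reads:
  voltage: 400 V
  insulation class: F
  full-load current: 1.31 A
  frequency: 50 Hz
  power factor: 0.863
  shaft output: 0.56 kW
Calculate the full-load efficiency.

P_out = 0.56 kW = 560 W
P_in = √3·V_L·I_L·cosφ = 1.732 × 400 × 1.31 × 0.863 = 783 W
η = P_out / P_in = 560 / 783 = 0.715 = 71.5%

71.5 %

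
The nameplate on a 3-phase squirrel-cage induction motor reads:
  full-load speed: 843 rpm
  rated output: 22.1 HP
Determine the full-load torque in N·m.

P_out = 22.1 × 746 = 16487 W
ω = 2π × 843/60 = 88.28 rad/s
τ = P_out/ω = 16487/88.28 = 187 N·m

187 N·m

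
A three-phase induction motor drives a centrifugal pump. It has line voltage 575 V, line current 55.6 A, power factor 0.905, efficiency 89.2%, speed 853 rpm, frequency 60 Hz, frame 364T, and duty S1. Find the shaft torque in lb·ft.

369 lb·ft

P_in = √3·V·I·cosφ = 1.732 × 575 × 55.6 × 0.905 = 50112 W
P_out = η·P_in = 0.892 × 50112 = 44700 W
n = 853 rpm
ω = 2π×853/60 = 89.33 rad/s
τ = P_out/ω = 44700/89.33 = 500.4 N·m
In lb·ft: 500.4/1.356 = 369 lb·ft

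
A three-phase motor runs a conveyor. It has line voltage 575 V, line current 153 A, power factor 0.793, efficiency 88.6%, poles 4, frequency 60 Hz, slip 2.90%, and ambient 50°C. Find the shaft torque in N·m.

585 N·m

P_in = √3·V·I·cosφ = 1.732 × 575 × 153 × 0.793 = 120832 W
P_out = η·P_in = 0.886 × 120832 = 107057 W
n_s = 120×60/4 = 1800 rpm; n = 1800×(1−0.029) = 1748 rpm
ω = 2π×1748/60 = 183.1 rad/s
τ = P_out/ω = 107057/183.1 = 585 N·m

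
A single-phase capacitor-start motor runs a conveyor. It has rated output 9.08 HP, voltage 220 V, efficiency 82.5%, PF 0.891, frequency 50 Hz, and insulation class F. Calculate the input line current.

41.9 A

P_out = 9.08 × 746 = 6774 W
P_in = P_out / η = 6774 / 0.825 = 8211 W
I = P_in / (V·cosφ) = 8211 / (220 × 0.891) = 41.9 A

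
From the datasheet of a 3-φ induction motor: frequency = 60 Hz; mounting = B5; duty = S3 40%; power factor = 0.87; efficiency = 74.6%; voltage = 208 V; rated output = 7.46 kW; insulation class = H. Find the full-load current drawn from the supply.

P_out = 7.46 kW = 7460 W
P_in = P_out / η = 7460 / 0.746 = 10000 W
I_L = P_in / (√3·V_L·cosφ) = 10000 / (1.732 × 208 × 0.87) = 31.9 A

31.9 A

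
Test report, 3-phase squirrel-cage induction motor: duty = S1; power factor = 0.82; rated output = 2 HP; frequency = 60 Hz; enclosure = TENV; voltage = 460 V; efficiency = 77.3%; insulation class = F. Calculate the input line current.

P_out = 2 × 746 = 1492 W
P_in = P_out / η = 1492 / 0.773 = 1930 W
I_L = P_in / (√3·V_L·cosφ) = 1930 / (1.732 × 460 × 0.82) = 2.95 A

2.95 A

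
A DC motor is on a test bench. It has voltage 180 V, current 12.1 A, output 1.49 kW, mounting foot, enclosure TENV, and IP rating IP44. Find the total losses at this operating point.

688 W

P_in = V·I = 180×12.1 = 2178 W
P_out = 1490 W
Losses = P_in − P_out = 2178 − 1490 = 688 W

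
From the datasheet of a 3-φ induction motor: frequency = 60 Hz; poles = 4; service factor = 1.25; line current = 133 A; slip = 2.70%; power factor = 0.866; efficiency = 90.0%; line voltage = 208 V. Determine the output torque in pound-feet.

P_in = √3·V·I·cosφ = 1.732 × 208 × 133 × 0.866 = 41494 W
P_out = η·P_in = 0.9 × 41494 = 37345 W
n_s = 120×60/4 = 1800 rpm; n = 1800×(1−0.027) = 1751 rpm
ω = 2π×1751/60 = 183.4 rad/s
τ = P_out/ω = 37345/183.4 = 203.6 N·m
In lb·ft: 203.6/1.356 = 150 lb·ft

150 lb·ft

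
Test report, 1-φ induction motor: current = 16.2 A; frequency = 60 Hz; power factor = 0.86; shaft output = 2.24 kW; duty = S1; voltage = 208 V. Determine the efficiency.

77.3 %

P_out = 2.24 kW = 2240 W
P_in = V·I·cosφ = 208 × 16.2 × 0.86 = 2898 W
η = P_out / P_in = 2240 / 2898 = 0.773 = 77.3%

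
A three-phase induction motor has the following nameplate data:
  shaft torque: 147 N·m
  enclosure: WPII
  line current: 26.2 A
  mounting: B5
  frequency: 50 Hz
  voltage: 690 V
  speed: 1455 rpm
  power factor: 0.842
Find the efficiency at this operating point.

ω = 2π × 1455/60 = 152.4 rad/s; P_out = τω = 147 × 152.4 = 22403 W
P_in = √3·V_L·I_L·cosφ = 1.732 × 690 × 26.2 × 0.842 = 26364 W
η = P_out / P_in = 22403 / 26364 = 0.850 = 85.0%

85.0 %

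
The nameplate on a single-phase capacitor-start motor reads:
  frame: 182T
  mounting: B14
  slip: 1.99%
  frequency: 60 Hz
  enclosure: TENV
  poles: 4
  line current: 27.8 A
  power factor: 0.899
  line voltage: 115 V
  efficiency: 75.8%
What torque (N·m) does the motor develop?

P_in = V·I·cosφ = 115 × 27.8 × 0.899 = 2874 W
P_out = η·P_in = 0.758 × 2874 = 2178 W
n_s = 120×60/4 = 1800 rpm; n = 1800×(1−0.0199) = 1764 rpm
ω = 2π×1764/60 = 184.7 rad/s
τ = P_out/ω = 2178/184.7 = 11.8 N·m

11.8 N·m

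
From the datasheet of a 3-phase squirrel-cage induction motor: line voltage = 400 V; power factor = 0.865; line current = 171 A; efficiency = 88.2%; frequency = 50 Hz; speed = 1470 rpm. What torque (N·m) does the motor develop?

P_in = √3·V·I·cosφ = 1.732 × 400 × 171 × 0.865 = 102476 W
P_out = η·P_in = 0.882 × 102476 = 90384 W
n = 1470 rpm
ω = 2π×1470/60 = 153.9 rad/s
τ = P_out/ω = 90384/153.9 = 587 N·m

587 N·m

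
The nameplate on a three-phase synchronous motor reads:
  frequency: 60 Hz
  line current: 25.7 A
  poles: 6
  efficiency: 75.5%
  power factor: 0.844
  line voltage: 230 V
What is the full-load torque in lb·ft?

P_in = √3·V·I·cosφ = 1.732 × 230 × 25.7 × 0.844 = 8641 W
P_out = η·P_in = 0.755 × 8641 = 6524 W
n = n_s = 120×60/6 = 1200 rpm (synchronous)
ω = 2π×1200/60 = 125.7 rad/s
τ = P_out/ω = 6524/125.7 = 51.9 N·m
In lb·ft: 51.9/1.356 = 38.3 lb·ft

38.3 lb·ft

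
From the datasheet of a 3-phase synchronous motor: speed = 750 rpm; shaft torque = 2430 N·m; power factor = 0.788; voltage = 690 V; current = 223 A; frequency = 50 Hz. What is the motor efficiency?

ω = 2π × 750/60 = 78.54 rad/s; P_out = τω = 2430 × 78.54 = 190852 W
P_in = √3·V_L·I_L·cosφ = 1.732 × 690 × 223 × 0.788 = 210004 W
η = P_out / P_in = 190852 / 210004 = 0.909 = 90.9%

90.9 %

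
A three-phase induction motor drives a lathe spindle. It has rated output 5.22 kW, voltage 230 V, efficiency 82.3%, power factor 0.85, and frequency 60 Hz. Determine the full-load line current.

18.7 A

P_out = 5.22 kW = 5220 W
P_in = P_out / η = 5220 / 0.823 = 6343 W
I_L = P_in / (√3·V_L·cosφ) = 6343 / (1.732 × 230 × 0.85) = 18.7 A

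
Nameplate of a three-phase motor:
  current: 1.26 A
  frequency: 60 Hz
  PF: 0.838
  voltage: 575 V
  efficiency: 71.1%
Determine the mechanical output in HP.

1 HP

P_in = √3·V·I·cosφ = 1.732 × 575 × 1.26 × 0.838 = 1052 W
P_out = η·P_in = 0.711 × 1052 = 748 W
= 748/746 = 1 HP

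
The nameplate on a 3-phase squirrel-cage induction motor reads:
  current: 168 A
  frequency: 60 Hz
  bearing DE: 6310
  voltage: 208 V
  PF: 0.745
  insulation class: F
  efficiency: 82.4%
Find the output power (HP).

49.8 HP

P_in = √3·V·I·cosφ = 1.732 × 208 × 168 × 0.745 = 45090 W
P_out = η·P_in = 0.824 × 45090 = 37154 W
= 37154/746 = 49.8 HP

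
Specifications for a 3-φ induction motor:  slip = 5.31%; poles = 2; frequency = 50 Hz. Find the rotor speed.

n_s = 120f/p = 120×50/2 = 3000 rpm
n = n_s(1 − s) = 3000 × (1 − 0.0531) = 2841 rpm

2841 rpm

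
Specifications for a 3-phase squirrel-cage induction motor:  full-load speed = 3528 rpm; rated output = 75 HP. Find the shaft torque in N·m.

151 N·m

P_out = 75 × 746 = 55950 W
ω = 2π × 3528/60 = 369.5 rad/s
τ = P_out/ω = 55950/369.5 = 151 N·m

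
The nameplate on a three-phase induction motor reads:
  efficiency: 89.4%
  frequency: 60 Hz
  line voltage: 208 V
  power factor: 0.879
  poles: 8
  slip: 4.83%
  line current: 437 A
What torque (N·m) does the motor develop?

P_in = √3·V·I·cosφ = 1.732 × 208 × 437 × 0.879 = 138383 W
P_out = η·P_in = 0.894 × 138383 = 123714 W
n_s = 120×60/8 = 900 rpm; n = 900×(1−0.0483) = 857 rpm
ω = 2π×857/60 = 89.74 rad/s
τ = P_out/ω = 123714/89.74 = 1380 N·m

1380 N·m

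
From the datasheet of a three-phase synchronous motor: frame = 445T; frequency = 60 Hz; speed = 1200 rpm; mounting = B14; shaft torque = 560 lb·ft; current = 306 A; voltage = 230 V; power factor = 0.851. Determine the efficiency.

τ = 560 lb·ft × 1.356 = 759.4 N·m
ω = 2π × 1200/60 = 125.7 rad/s; P_out = τω = 759.4 × 125.7 = 95457 W
P_in = √3·V_L·I_L·cosφ = 1.732 × 230 × 306 × 0.851 = 103735 W
η = P_out / P_in = 95457 / 103735 = 0.920 = 92.0%

92.0 %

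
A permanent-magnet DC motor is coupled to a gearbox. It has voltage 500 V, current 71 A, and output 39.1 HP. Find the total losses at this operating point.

6330 W

P_in = V·I = 500×71 = 35500 W
P_out = 39.1×746 = 29169 W
Losses = P_in − P_out = 35500 − 29169 = 6331 W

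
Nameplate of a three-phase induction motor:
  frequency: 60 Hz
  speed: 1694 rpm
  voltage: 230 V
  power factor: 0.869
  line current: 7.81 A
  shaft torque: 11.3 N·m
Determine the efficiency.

74.1 %

ω = 2π × 1694/60 = 177.4 rad/s; P_out = τω = 11.3 × 177.4 = 2005 W
P_in = √3·V_L·I_L·cosφ = 1.732 × 230 × 7.81 × 0.869 = 2704 W
η = P_out / P_in = 2005 / 2704 = 0.741 = 74.1%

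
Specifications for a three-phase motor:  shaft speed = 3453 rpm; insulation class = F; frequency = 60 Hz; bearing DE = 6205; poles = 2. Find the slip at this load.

4.08 %

n_s = 120f/p = 120×60/2 = 3600 rpm
s = (n_s − n)/n_s = (3600 − 3453)/3600 = 0.0408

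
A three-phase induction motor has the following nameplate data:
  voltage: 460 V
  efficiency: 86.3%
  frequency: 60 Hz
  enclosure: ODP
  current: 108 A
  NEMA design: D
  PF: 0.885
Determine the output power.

P_in = √3·V·I·cosφ = 1.732 × 460 × 108 × 0.885 = 76150 W
P_out = η·P_in = 0.863 × 76150 = 65717 W

65.7 kW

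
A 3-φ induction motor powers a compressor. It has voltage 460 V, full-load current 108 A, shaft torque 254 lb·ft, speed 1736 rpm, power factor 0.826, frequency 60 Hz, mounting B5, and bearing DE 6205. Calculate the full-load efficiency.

88.1 %

τ = 254 lb·ft × 1.356 = 344.4 N·m
ω = 2π × 1736/60 = 181.8 rad/s; P_out = τω = 344.4 × 181.8 = 62612 W
P_in = √3·V_L·I_L·cosφ = 1.732 × 460 × 108 × 0.826 = 71074 W
η = P_out / P_in = 62612 / 71074 = 0.881 = 88.1%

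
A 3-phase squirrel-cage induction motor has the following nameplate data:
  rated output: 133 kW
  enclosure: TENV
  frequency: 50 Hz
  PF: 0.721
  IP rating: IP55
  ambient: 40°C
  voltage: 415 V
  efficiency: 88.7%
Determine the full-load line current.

P_out = 133 kW = 133000 W
P_in = P_out / η = 133000 / 0.887 = 149944 W
I_L = P_in / (√3·V_L·cosφ) = 149944 / (1.732 × 415 × 0.721) = 289 A

289 A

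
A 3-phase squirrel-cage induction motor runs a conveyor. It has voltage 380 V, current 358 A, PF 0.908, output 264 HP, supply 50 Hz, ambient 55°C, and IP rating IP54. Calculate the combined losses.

P_in = √3·V·I·cosφ = 1.732×380×358×0.908 = 213944 W
P_out = 264×746 = 196944 W
Losses = P_in − P_out = 213944 − 196944 = 17000 W

17000 W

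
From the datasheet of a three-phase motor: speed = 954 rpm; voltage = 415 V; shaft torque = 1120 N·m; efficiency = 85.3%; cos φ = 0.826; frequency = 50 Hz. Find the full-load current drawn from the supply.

221 A

ω = 2π×954/60 = 99.9 rad/s; P_out = τω = 1120 × 99.9 = 111888 W
P_in = P_out / η = 111888 / 0.853 = 131170 W
I_L = P_in / (√3·V_L·cosφ) = 131170 / (1.732 × 415 × 0.826) = 221 A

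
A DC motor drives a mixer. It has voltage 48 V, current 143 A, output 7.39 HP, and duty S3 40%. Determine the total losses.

1.35 kW

P_in = V·I = 48×143 = 6864 W
P_out = 7.39×746 = 5513 W
Losses = P_in − P_out = 6864 − 5513 = 1351 W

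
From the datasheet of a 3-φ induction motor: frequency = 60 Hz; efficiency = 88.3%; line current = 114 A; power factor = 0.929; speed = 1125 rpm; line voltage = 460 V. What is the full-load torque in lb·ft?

466 lb·ft

P_in = √3·V·I·cosφ = 1.732 × 460 × 114 × 0.929 = 84377 W
P_out = η·P_in = 0.883 × 84377 = 74505 W
n = 1125 rpm
ω = 2π×1125/60 = 117.8 rad/s
τ = P_out/ω = 74505/117.8 = 632.5 N·m
In lb·ft: 632.5/1.356 = 466 lb·ft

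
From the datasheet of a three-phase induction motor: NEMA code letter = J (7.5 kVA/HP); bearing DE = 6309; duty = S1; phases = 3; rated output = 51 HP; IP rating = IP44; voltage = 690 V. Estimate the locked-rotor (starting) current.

S_LR = 7.5 × 51 = 382.5 kVA
I_LR = S_LR/(√3·V_L) = 382500/(1.732×690) = 320 A

320 A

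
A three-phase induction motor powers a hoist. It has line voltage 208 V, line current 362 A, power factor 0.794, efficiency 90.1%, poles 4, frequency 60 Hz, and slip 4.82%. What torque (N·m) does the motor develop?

520 N·m

P_in = √3·V·I·cosφ = 1.732 × 208 × 362 × 0.794 = 103548 W
P_out = η·P_in = 0.901 × 103548 = 93297 W
n_s = 120×60/4 = 1800 rpm; n = 1800×(1−0.0482) = 1713 rpm
ω = 2π×1713/60 = 179.4 rad/s
τ = P_out/ω = 93297/179.4 = 520 N·m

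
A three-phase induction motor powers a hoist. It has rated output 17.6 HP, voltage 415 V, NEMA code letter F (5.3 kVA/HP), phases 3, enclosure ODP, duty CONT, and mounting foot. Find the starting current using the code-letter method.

S_LR = 5.3 × 17.6 = 93.28 kVA
I_LR = S_LR/(√3·V_L) = 93280/(1.732×415) = 130 A

130 A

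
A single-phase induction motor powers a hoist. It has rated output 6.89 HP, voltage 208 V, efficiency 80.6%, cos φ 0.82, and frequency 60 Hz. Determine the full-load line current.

P_out = 6.89 × 746 = 5140 W
P_in = P_out / η = 5140 / 0.806 = 6377 W
I = P_in / (V·cosφ) = 6377 / (208 × 0.82) = 37.4 A

37.4 A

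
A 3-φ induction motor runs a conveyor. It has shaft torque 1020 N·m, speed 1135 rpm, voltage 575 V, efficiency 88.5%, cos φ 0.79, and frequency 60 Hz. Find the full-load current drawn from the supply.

174 A

ω = 2π×1135/60 = 118.9 rad/s; P_out = τω = 1020 × 118.9 = 121278 W
P_in = P_out / η = 121278 / 0.885 = 137037 W
I_L = P_in / (√3·V_L·cosφ) = 137037 / (1.732 × 575 × 0.79) = 174 A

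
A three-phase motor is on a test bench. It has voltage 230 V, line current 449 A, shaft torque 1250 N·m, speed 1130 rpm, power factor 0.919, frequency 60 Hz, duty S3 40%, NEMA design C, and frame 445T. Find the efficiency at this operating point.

90.0 %

ω = 2π × 1130/60 = 118.3 rad/s; P_out = τω = 1250 × 118.3 = 147875 W
P_in = √3·V_L·I_L·cosφ = 1.732 × 230 × 449 × 0.919 = 164376 W
η = P_out / P_in = 147875 / 164376 = 0.900 = 90.0%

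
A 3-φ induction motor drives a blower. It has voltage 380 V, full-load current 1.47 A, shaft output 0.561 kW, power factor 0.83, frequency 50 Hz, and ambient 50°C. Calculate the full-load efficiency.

69.9 %

P_out = 0.561 kW = 561 W
P_in = √3·V_L·I_L·cosφ = 1.732 × 380 × 1.47 × 0.83 = 803 W
η = P_out / P_in = 561 / 803 = 0.699 = 69.9%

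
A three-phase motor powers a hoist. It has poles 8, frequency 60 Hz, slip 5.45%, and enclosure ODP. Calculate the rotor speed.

851 rpm

n_s = 120f/p = 120×60/8 = 900 rpm
n = n_s(1 − s) = 900 × (1 − 0.0545) = 851 rpm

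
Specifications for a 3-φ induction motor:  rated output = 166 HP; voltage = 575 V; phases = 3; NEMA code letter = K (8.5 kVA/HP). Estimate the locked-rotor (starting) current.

S_LR = 8.5 × 166 = 1411 kVA
I_LR = S_LR/(√3·V_L) = 1411000/(1.732×575) = 1420 A

1420 A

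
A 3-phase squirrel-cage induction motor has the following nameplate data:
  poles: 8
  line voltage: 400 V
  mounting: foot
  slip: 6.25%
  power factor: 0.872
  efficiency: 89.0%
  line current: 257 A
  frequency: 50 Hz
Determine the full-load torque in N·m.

1880 N·m

P_in = √3·V·I·cosφ = 1.732 × 400 × 257 × 0.872 = 155259 W
P_out = η·P_in = 0.89 × 155259 = 138181 W
n_s = 120×50/8 = 750 rpm; n = 750×(1−0.0625) = 703 rpm
ω = 2π×703/60 = 73.62 rad/s
τ = P_out/ω = 138181/73.62 = 1880 N·m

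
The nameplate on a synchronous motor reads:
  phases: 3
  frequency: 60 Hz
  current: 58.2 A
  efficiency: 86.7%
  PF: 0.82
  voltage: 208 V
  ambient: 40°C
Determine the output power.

14.9 kW

P_in = √3·V·I·cosφ = 1.732 × 208 × 58.2 × 0.82 = 17193 W
P_out = η·P_in = 0.867 × 17193 = 14906 W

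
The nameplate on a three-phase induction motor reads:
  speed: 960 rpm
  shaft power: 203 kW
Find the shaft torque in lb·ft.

1490 lb·ft

ω = 2π × 960/60 = 100.5 rad/s
τ = P/ω = 203000/100.5 = 2020 N·m
In lb·ft: 2020/1.356 = 1490 lb·ft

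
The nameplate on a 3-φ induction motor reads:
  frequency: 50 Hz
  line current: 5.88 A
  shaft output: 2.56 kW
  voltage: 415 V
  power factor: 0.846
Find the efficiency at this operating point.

P_out = 2.56 kW = 2560 W
P_in = √3·V_L·I_L·cosφ = 1.732 × 415 × 5.88 × 0.846 = 3576 W
η = P_out / P_in = 2560 / 3576 = 0.716 = 71.6%

71.6 %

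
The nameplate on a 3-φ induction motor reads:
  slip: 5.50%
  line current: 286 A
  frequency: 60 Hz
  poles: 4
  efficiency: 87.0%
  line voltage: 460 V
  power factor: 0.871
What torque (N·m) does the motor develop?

P_in = √3·V·I·cosφ = 1.732 × 460 × 286 × 0.871 = 198468 W
P_out = η·P_in = 0.87 × 198468 = 172667 W
n_s = 120×60/4 = 1800 rpm; n = 1800×(1−0.055) = 1701 rpm
ω = 2π×1701/60 = 178.1 rad/s
τ = P_out/ω = 172667/178.1 = 969 N·m

969 N·m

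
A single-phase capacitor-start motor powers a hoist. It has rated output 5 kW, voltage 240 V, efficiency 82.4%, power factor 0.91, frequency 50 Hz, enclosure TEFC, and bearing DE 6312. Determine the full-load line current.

27.8 A

P_out = 5 kW = 5000 W
P_in = P_out / η = 5000 / 0.824 = 6068 W
I = P_in / (V·cosφ) = 6068 / (240 × 0.91) = 27.8 A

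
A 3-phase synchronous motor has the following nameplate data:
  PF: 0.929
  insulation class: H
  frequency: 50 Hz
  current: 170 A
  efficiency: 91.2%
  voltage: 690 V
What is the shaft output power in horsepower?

P_in = √3·V·I·cosφ = 1.732 × 690 × 170 × 0.929 = 188739 W
P_out = η·P_in = 0.912 × 188739 = 172130 W
= 172130/746 = 231 HP

231 HP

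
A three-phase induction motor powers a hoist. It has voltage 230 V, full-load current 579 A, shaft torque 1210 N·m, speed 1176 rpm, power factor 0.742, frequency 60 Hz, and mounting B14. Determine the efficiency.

87.1 %

ω = 2π × 1176/60 = 123.2 rad/s; P_out = τω = 1210 × 123.2 = 149072 W
P_in = √3·V_L·I_L·cosφ = 1.732 × 230 × 579 × 0.742 = 171143 W
η = P_out / P_in = 149072 / 171143 = 0.871 = 87.1%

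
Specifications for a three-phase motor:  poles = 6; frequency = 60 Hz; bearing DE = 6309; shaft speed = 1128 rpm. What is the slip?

6.0 %

n_s = 120f/p = 120×60/6 = 1200 rpm
s = (n_s − n)/n_s = (1200 − 1128)/1200 = 0.0600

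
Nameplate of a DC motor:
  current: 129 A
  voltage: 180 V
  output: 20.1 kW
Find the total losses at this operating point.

P_in = V·I = 180×129 = 23220 W
P_out = 20100 W
Losses = P_in − P_out = 23220 − 20100 = 3120 W

3120 W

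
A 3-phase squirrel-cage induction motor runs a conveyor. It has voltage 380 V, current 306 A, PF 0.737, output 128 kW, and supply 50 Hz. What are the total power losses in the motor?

P_in = √3·V·I·cosφ = 1.732×380×306×0.737 = 148430 W
P_out = 128000 W
Losses = P_in − P_out = 148430 − 128000 = 20430 W

20.4 kW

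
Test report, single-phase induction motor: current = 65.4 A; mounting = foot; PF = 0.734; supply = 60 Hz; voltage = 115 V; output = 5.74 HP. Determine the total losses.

P_in = V·I·cosφ = 115×65.4×0.734 = 5520 W
P_out = 5.74×746 = 4282 W
Losses = P_in − P_out = 5520 − 4282 = 1238 W

1.24 kW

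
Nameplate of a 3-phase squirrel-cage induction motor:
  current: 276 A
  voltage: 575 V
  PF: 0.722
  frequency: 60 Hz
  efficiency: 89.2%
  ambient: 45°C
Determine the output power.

177 kW

P_in = √3·V·I·cosφ = 1.732 × 575 × 276 × 0.722 = 198455 W
P_out = η·P_in = 0.892 × 198455 = 177022 W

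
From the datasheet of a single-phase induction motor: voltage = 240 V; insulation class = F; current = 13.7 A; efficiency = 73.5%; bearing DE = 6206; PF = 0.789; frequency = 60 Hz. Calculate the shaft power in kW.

1.91 kW

P_in = V·I·cosφ = 240 × 13.7 × 0.789 = 2594 W
P_out = η·P_in = 0.735 × 2594 = 1907 W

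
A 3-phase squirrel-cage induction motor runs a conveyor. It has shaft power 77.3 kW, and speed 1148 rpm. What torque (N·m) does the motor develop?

643 N·m

ω = 2π × 1148/60 = 120.2 rad/s
τ = P/ω = 77300/120.2 = 643 N·m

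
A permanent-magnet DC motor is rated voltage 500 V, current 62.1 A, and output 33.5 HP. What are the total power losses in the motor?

6060 W

P_in = V·I = 500×62.1 = 31050 W
P_out = 33.5×746 = 24991 W
Losses = P_in − P_out = 31050 − 24991 = 6059 W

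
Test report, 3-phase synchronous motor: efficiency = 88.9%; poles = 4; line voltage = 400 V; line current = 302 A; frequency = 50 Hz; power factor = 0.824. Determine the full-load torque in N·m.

976 N·m

P_in = √3·V·I·cosφ = 1.732 × 400 × 302 × 0.824 = 172402 W
P_out = η·P_in = 0.889 × 172402 = 153265 W
n = n_s = 120×50/4 = 1500 rpm (synchronous)
ω = 2π×1500/60 = 157.1 rad/s
τ = P_out/ω = 153265/157.1 = 976 N·m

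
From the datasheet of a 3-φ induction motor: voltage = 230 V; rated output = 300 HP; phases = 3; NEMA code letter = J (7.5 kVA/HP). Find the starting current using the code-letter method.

S_LR = 7.5 × 300 = 2250 kVA
I_LR = S_LR/(√3·V_L) = 2250000/(1.732×230) = 5650 A

5650 A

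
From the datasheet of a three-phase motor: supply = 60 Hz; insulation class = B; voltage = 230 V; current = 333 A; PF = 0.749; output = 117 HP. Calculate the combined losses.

P_in = √3·V·I·cosφ = 1.732×230×333×0.749 = 99358 W
P_out = 117×746 = 87282 W
Losses = P_in − P_out = 99358 − 87282 = 12076 W

12100 W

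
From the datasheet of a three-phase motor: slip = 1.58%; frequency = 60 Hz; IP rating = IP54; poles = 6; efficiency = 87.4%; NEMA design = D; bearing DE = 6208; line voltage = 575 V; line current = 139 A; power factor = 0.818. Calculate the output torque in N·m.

800 N·m

P_in = √3·V·I·cosφ = 1.732 × 575 × 139 × 0.818 = 113236 W
P_out = η·P_in = 0.874 × 113236 = 98968 W
n_s = 120×60/6 = 1200 rpm; n = 1200×(1−0.0158) = 1181 rpm
ω = 2π×1181/60 = 123.7 rad/s
τ = P_out/ω = 98968/123.7 = 800 N·m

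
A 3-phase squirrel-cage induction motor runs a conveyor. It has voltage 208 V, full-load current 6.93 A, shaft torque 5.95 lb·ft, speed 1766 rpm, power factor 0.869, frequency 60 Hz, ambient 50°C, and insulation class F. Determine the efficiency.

τ = 5.95 lb·ft × 1.356 = 8.068 N·m
ω = 2π × 1766/60 = 184.9 rad/s; P_out = τω = 8.068 × 184.9 = 1492 W
P_in = √3·V_L·I_L·cosφ = 1.732 × 208 × 6.93 × 0.869 = 2170 W
η = P_out / P_in = 1492 / 2170 = 0.688 = 68.8%

68.8 %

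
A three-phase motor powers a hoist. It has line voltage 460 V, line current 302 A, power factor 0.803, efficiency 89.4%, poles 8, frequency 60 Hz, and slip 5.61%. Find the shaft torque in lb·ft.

P_in = √3·V·I·cosφ = 1.732 × 460 × 302 × 0.803 = 193209 W
P_out = η·P_in = 0.894 × 193209 = 172729 W
n_s = 120×60/8 = 900 rpm; n = 900×(1−0.0561) = 850 rpm
ω = 2π×850/60 = 89.01 rad/s
τ = P_out/ω = 172729/89.01 = 1941 N·m
In lb·ft: 1941/1.356 = 1430 lb·ft

1430 lb·ft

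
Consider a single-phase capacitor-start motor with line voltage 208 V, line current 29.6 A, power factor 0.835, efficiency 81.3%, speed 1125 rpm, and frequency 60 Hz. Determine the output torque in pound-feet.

26.2 lb·ft

P_in = V·I·cosφ = 208 × 29.6 × 0.835 = 5141 W
P_out = η·P_in = 0.813 × 5141 = 4180 W
n = 1125 rpm
ω = 2π×1125/60 = 117.8 rad/s
τ = P_out/ω = 4180/117.8 = 35.48 N·m
In lb·ft: 35.48/1.356 = 26.2 lb·ft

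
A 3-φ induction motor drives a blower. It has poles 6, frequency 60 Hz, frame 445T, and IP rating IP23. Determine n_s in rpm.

n_s = 120f/p = 120×60/6 = 1200 rpm

1200 rpm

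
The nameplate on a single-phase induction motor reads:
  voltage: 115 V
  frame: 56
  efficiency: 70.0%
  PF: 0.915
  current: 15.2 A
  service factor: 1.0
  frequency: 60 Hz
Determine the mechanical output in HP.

1.5 HP

P_in = V·I·cosφ = 115 × 15.2 × 0.915 = 1599 W
P_out = η·P_in = 0.7 × 1599 = 1119 W
= 1119/746 = 1.5 HP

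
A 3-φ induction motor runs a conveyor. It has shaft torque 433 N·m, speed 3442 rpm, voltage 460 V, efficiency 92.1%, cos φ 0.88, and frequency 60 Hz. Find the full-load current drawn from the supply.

ω = 2π×3442/60 = 360.4 rad/s; P_out = τω = 433 × 360.4 = 156053 W
P_in = P_out / η = 156053 / 0.921 = 169439 W
I_L = P_in / (√3·V_L·cosφ) = 169439 / (1.732 × 460 × 0.88) = 242 A

242 A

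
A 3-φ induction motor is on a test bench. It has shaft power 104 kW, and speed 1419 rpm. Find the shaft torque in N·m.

700 N·m

ω = 2π × 1419/60 = 148.6 rad/s
τ = P/ω = 104000/148.6 = 700 N·m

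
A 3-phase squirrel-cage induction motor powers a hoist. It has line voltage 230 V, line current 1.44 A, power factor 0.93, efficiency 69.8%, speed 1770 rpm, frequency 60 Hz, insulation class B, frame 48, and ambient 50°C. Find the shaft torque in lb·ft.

P_in = √3·V·I·cosφ = 1.732 × 230 × 1.44 × 0.93 = 533 W
P_out = η·P_in = 0.698 × 533 = 372 W
n = 1770 rpm
ω = 2π×1770/60 = 185.4 rad/s
τ = P_out/ω = 372/185.4 = 2.006 N·m
In lb·ft: 2.006/1.356 = 1.48 lb·ft

1.48 lb·ft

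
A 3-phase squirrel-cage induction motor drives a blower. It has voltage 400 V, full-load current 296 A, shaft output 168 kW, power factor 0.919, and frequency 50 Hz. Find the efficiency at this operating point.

89.1 %

P_out = 168 kW = 168000 W
P_in = √3·V_L·I_L·cosφ = 1.732 × 400 × 296 × 0.919 = 188458 W
η = P_out / P_in = 168000 / 188458 = 0.891 = 89.1%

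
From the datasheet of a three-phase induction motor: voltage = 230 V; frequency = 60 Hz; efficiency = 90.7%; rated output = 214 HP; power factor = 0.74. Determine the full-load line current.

597 A

P_out = 214 × 746 = 159644 W
P_in = P_out / η = 159644 / 0.907 = 176013 W
I_L = P_in / (√3·V_L·cosφ) = 176013 / (1.732 × 230 × 0.74) = 597 A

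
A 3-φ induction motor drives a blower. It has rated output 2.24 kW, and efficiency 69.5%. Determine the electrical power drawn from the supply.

3.22 kW

P_out = 2240 W
P_in = P_out/η = 2240/0.695 = 3223 W = 3.22 kW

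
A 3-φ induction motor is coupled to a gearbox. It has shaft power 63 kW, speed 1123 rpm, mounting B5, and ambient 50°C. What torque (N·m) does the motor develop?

ω = 2π × 1123/60 = 117.6 rad/s
τ = P/ω = 63000/117.6 = 536 N·m

536 N·m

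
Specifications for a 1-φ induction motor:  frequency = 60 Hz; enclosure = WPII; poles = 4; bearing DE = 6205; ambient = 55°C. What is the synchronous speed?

1800 rpm

n_s = 120f/p = 120×60/4 = 1800 rpm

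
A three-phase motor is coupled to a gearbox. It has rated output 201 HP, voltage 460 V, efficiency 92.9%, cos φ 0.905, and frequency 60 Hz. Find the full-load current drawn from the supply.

224 A

P_out = 201 × 746 = 149946 W
P_in = P_out / η = 149946 / 0.929 = 161406 W
I_L = P_in / (√3·V_L·cosφ) = 161406 / (1.732 × 460 × 0.905) = 224 A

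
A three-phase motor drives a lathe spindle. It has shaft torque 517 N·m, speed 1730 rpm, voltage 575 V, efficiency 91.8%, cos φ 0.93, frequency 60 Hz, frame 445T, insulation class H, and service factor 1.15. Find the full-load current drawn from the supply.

ω = 2π×1730/60 = 181.2 rad/s; P_out = τω = 517 × 181.2 = 93680 W
P_in = P_out / η = 93680 / 0.918 = 102048 W
I_L = P_in / (√3·V_L·cosφ) = 102048 / (1.732 × 575 × 0.93) = 110 A

110 A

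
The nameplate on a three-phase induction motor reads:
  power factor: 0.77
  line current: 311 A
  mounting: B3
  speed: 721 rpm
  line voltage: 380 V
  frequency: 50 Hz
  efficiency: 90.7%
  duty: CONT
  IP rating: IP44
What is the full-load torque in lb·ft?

P_in = √3·V·I·cosφ = 1.732 × 380 × 311 × 0.77 = 157610 W
P_out = η·P_in = 0.907 × 157610 = 142952 W
n = 721 rpm
ω = 2π×721/60 = 75.5 rad/s
τ = P_out/ω = 142952/75.5 = 1893 N·m
In lb·ft: 1893/1.356 = 1400 lb·ft

1400 lb·ft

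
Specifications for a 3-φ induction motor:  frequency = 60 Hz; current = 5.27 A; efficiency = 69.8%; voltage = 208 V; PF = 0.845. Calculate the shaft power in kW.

1.12 kW

P_in = √3·V·I·cosφ = 1.732 × 208 × 5.27 × 0.845 = 1604 W
P_out = η·P_in = 0.698 × 1604 = 1120 W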